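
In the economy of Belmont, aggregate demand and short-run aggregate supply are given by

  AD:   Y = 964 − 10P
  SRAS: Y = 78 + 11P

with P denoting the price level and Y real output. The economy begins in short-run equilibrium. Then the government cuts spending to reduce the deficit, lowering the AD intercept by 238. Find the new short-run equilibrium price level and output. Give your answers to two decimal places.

P = 30.86, Y = 417.43

This is a negative demand shock: AD shifts left.
New AD: Y = 726 − 10P.
Set AD = SRAS: 726 − 10P = 78 + 11P, so 648 = 21P and P = 30.86.
Substituting into AD, Y = 417.43.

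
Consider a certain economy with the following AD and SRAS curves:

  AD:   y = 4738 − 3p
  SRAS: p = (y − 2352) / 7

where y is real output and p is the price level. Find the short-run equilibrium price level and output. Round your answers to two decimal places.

p = 238.60, y = 4022.20

Rearrange SRAS to y = 2352 + 7p.
Set AD = SRAS: 4738 − 3p = 2352 + 7p, so 2386 = 10p and p = 238.60.
Substituting into AD, y = 4738 − 3p = 4022.20.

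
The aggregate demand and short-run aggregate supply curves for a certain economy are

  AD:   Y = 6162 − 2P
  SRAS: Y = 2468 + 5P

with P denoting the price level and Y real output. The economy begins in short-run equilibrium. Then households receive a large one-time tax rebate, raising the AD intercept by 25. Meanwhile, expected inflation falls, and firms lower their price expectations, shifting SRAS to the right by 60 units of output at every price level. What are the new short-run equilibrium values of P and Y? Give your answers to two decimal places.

After both shocks: AD is Y = 6187 − 2P and SRAS is Y = 2528 + 5P.
Setting them equal: 3659 = 7P, so P = 522.71.
Substituting into AD, Y = 5141.57.

P = 522.71, Y = 5141.57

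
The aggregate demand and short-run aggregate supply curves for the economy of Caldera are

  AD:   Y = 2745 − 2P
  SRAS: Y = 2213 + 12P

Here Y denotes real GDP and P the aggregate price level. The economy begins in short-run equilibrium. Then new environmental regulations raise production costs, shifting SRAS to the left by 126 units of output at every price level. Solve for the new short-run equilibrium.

This is a negative supply shock: SRAS shifts left.
New SRAS: Y = 2087 + 12P.
Set AD = SRAS: 2745 − 2P = 2087 + 12P, so 658 = 14P and P = 47.
Y = 2745 − 2·47 = 2651.

P = 47, Y = 2651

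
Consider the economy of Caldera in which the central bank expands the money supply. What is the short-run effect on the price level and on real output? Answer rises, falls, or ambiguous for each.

Price level: rises; output: rises

This is a positive demand shock: AD shifts right.
Moving along the upward-sloping SRAS curve, P rises and Y rises.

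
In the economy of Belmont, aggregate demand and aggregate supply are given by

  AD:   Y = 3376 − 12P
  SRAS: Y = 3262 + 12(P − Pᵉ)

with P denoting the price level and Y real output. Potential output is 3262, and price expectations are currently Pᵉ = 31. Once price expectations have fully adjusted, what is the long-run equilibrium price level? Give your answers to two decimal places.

Short run: with Pᵉ = 31, SRAS is Y = 2890 + 12P. Setting AD = SRAS gives 486 = 24P, so P = 20.25 and Y = 3376 − 12P = 3133.00.
Output 3133.00 is below potential 3262, so over time expected prices fall and SRAS shifts right until Y returns to 3262.
Long run: Y = 3262 on the AD curve gives 3262 = 3376 − 12P, so P = 9.50.

Long-run P = 9.50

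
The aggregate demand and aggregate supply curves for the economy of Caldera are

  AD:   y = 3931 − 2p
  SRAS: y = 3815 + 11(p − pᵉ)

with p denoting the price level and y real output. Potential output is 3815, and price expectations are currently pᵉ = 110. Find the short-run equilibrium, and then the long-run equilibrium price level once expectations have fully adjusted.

Short run: with pᵉ = 110, SRAS is y = 2605 + 11p. Setting AD = SRAS gives 1326 = 13p, so p = 102 and y = 3931 − 2·102 = 3727.
Output 3727 is below potential 3815, so over time expected prices fall and SRAS shifts right until y returns to 3815.
Long run: y = 3815 on the AD curve gives 3815 = 3931 − 2p, so p = 58.

Short run: p = 102, y = 3727. Long run: p = 58.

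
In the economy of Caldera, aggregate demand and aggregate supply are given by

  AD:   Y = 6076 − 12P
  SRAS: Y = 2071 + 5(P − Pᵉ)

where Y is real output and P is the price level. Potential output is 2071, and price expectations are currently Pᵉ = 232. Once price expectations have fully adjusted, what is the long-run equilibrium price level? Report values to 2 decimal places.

Long-run P = 333.75

Short run: with Pᵉ = 232, SRAS is Y = 911 + 5P. Setting AD = SRAS gives 5165 = 17P, so P = 303.82 and Y = 6076 − 12P = 2430.12.
Output 2430.12 is above potential 2071, so over time expected prices rise and SRAS shifts left until Y returns to 2071.
Long run: Y = 2071 on the AD curve gives 2071 = 6076 − 12P, so P = 333.75.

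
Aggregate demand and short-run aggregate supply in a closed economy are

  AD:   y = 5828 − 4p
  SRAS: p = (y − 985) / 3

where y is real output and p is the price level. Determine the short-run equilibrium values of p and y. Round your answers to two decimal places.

Rearrange SRAS to y = 985 + 3p.
Set AD = SRAS: 5828 − 4p = 985 + 3p, so 4843 = 7p and p = 691.86.
Substituting into AD, y = 5828 − 4p = 3060.57.

p = 691.86, y = 3060.57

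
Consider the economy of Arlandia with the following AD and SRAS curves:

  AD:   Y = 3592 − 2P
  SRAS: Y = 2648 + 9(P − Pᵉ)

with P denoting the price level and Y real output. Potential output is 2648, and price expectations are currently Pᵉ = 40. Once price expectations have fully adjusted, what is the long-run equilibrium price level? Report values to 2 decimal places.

Short run: with Pᵉ = 40, SRAS is Y = 2288 + 9P. Setting AD = SRAS gives 1304 = 11P, so P = 118.55 and Y = 3592 − 2P = 3354.91.
Output 3354.91 is above potential 2648, so over time expected prices rise and SRAS shifts left until Y returns to 2648.
Long run: Y = 2648 on the AD curve gives 2648 = 3592 − 2P, so P = 472.00.

Long-run P = 472.00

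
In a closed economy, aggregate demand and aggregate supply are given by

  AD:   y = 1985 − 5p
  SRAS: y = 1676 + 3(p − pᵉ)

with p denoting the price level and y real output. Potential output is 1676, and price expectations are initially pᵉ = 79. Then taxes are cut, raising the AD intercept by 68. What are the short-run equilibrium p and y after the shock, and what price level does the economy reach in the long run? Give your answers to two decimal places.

Short run: p = 76.75, y = 1669.25. Long run: p = 75.40.

AD shifts right: new AD is y = 2053 − 5p. With pᵉ = 79, SRAS is y = 1439 + 3p.
Short run: 2053 − 5p = 1439 + 3p gives 614 = 8p, so p = 76.75 and y = 2053 − 5p = 1669.25.
y = 1669.25 is below potential 1676; expectations adjust and SRAS shifts right until y = 1676.
Long run: on the new AD curve, 1676 = 2053 − 5p gives p = 75.40.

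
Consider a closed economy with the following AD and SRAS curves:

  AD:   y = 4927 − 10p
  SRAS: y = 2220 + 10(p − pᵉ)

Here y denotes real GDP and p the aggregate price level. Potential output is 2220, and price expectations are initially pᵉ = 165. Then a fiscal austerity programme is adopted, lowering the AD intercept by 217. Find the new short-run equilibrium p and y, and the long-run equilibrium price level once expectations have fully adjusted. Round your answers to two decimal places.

AD shifts left: new AD is y = 4710 − 10p. With pᵉ = 165, SRAS is y = 570 + 10p.
Short run: 4710 − 10p = 570 + 10p gives 4140 = 20p, so p = 207.00 and y = 4710 − 10p = 2640.00.
y = 2640.00 is above potential 2220; expectations adjust and SRAS shifts left until y = 2220.
Long run: on the new AD curve, 2220 = 4710 − 10p gives p = 249.00.

Short run: p = 207.00, y = 2640.00. Long run: p = 249.00.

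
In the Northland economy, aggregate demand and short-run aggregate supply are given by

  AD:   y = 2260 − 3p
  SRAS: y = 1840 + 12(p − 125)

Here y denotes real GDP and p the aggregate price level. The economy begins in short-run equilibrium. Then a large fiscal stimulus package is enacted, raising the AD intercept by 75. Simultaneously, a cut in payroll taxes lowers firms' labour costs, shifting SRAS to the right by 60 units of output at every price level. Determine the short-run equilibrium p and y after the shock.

p = 129, y = 1948

After both shocks: AD is y = 2335 − 3p and SRAS is y = 400 + 12p.
Setting them equal: 1935 = 15p, so p = 129.
y = 2335 − 3·129 = 1948.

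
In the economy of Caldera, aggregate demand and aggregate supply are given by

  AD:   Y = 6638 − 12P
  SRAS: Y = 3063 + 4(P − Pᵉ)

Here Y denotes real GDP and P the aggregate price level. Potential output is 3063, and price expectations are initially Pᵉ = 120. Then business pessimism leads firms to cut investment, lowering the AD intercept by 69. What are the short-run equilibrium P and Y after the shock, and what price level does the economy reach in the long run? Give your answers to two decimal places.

Short run: P = 249.13, Y = 3579.50. Long run: P = 292.17.

AD shifts left: new AD is Y = 6569 − 12P. With Pᵉ = 120, SRAS is Y = 2583 + 4P.
Short run: 6569 − 12P = 2583 + 4P gives 3986 = 16P, so P = 249.13 and Y = 6569 − 12P = 3579.50.
Y = 3579.50 is above potential 3063; expectations adjust and SRAS shifts left until Y = 3063.
Long run: on the new AD curve, 3063 = 6569 − 12P gives P = 292.17.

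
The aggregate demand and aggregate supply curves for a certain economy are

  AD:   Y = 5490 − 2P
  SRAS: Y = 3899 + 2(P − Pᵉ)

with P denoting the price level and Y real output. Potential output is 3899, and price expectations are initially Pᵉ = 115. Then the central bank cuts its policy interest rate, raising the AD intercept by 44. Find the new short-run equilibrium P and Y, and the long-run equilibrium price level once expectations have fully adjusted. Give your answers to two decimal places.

AD shifts right: new AD is Y = 5534 − 2P. With Pᵉ = 115, SRAS is Y = 3669 + 2P.
Short run: 5534 − 2P = 3669 + 2P gives 1865 = 4P, so P = 466.25 and Y = 5534 − 2P = 4601.50.
Y = 4601.50 is above potential 3899; expectations adjust and SRAS shifts left until Y = 3899.
Long run: on the new AD curve, 3899 = 5534 − 2P gives P = 817.50.

Short run: P = 466.25, Y = 4601.50. Long run: P = 817.50.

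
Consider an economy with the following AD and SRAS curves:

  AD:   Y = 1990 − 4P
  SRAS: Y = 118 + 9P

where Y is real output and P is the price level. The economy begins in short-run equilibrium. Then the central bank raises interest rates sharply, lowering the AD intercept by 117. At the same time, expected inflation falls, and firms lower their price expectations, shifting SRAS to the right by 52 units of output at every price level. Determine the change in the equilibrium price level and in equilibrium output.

ΔP = -13, ΔY = -65

After both shocks: AD is Y = 1873 − 4P and SRAS is Y = 170 + 9P.
Setting them equal: 1703 = 13P, so P = 131.
Y = 1873 − 4·131 = 1349.
Initially P = 144, Y = 1414, so ΔP = -13 and ΔY = -65.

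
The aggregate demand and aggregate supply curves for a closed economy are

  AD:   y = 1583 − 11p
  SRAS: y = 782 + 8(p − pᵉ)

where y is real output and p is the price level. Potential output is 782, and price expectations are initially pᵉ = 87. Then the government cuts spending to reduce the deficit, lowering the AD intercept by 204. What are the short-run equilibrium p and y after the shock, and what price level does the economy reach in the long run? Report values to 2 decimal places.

AD shifts left: new AD is y = 1379 − 11p. With pᵉ = 87, SRAS is y = 86 + 8p.
Short run: 1379 − 11p = 86 + 8p gives 1293 = 19p, so p = 68.05 and y = 1379 − 11p = 630.42.
y = 630.42 is below potential 782; expectations adjust and SRAS shifts right until y = 782.
Long run: on the new AD curve, 782 = 1379 − 11p gives p = 54.27.

Short run: p = 68.05, y = 630.42. Long run: p = 54.27.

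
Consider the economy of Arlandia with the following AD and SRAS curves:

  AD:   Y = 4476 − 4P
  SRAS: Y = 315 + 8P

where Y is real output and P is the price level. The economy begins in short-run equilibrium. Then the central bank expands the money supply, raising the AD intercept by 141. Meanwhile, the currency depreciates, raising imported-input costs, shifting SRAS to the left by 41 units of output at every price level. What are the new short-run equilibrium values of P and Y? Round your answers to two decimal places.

After both shocks: AD is Y = 4617 − 4P and SRAS is Y = 274 + 8P.
Setting them equal: 4343 = 12P, so P = 361.92.
Substituting into AD, Y = 3169.33.

P = 361.92, Y = 3169.33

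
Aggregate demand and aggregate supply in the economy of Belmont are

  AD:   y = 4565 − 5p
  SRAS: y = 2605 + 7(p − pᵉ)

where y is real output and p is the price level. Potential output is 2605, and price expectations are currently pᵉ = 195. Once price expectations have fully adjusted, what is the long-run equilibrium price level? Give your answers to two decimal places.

Long-run p = 392.00

Short run: with pᵉ = 195, SRAS is y = 1240 + 7p. Setting AD = SRAS gives 3325 = 12p, so p = 277.08 and y = 4565 − 5p = 3179.58.
Output 3179.58 is above potential 2605, so over time expected prices rise and SRAS shifts left until y returns to 2605.
Long run: y = 2605 on the AD curve gives 2605 = 4565 − 5p, so p = 392.00.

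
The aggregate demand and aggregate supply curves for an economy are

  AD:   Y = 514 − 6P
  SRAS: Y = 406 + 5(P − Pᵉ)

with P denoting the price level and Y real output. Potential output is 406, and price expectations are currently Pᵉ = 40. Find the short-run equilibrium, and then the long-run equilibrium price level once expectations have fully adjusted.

Short run: with Pᵉ = 40, SRAS is Y = 206 + 5P. Setting AD = SRAS gives 308 = 11P, so P = 28 and Y = 514 − 6·28 = 346.
Output 346 is below potential 406, so over time expected prices fall and SRAS shifts right until Y returns to 406.
Long run: Y = 406 on the AD curve gives 406 = 514 − 6P, so P = 18.

Short run: P = 28, Y = 346. Long run: P = 18.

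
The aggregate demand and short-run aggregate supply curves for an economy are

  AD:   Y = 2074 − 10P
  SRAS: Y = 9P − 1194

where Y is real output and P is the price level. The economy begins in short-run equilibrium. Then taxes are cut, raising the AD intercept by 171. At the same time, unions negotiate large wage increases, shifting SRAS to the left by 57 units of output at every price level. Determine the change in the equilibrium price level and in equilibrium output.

ΔP = +12, ΔY = +51

After both shocks: AD is Y = 2245 − 10P and SRAS is Y = 9P − 1251.
Setting them equal: 3496 = 19P, so P = 184.
Y = 2245 − 10·184 = 405.
Initially P = 172, Y = 354, so ΔP = +12 and ΔY = +51.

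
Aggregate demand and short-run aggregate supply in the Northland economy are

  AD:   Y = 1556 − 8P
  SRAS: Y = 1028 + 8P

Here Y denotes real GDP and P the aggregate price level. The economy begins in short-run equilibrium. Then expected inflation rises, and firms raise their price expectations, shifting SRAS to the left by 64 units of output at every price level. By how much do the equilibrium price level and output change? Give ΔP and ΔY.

This is a negative supply shock: SRAS shifts left.
New SRAS: Y = 964 + 8P.
Set AD = SRAS: 1556 − 8P = 964 + 8P, so 592 = 16P and P = 37.
Y = 1556 − 8·37 = 1260.
Initially P = 33, Y = 1292, so ΔP = +4 and ΔY = -32.

ΔP = +4, ΔY = -32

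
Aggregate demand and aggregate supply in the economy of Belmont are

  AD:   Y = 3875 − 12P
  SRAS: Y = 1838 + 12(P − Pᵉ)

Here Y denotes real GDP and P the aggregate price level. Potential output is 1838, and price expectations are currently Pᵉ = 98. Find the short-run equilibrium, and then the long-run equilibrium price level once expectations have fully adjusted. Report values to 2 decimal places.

Short run: with Pᵉ = 98, SRAS is Y = 662 + 12P. Setting AD = SRAS gives 3213 = 24P, so P = 133.88 and Y = 3875 − 12P = 2268.50.
Output 2268.50 is above potential 1838, so over time expected prices rise and SRAS shifts left until Y returns to 1838.
Long run: Y = 1838 on the AD curve gives 1838 = 3875 − 12P, so P = 169.75.

Short run: P = 133.88, Y = 2268.50. Long run: P = 169.75.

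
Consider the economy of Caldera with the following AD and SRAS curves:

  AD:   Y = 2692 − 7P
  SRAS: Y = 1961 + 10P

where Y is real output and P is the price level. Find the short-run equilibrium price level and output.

Set AD = SRAS: 2692 − 7P = 1961 + 10P, so 731 = 17P and P = 43.
Then Y = 2692 − 7·43 = 2391.

P = 43, Y = 2391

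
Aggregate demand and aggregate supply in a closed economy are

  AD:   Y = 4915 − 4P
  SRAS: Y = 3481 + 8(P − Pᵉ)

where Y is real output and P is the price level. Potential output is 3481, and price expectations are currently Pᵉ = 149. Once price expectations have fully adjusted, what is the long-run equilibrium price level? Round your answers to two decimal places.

Long-run P = 358.50

Short run: with Pᵉ = 149, SRAS is Y = 2289 + 8P. Setting AD = SRAS gives 2626 = 12P, so P = 218.83 and Y = 4915 − 4P = 4039.67.
Output 4039.67 is above potential 3481, so over time expected prices rise and SRAS shifts left until Y returns to 3481.
Long run: Y = 3481 on the AD curve gives 3481 = 4915 − 4P, so P = 358.50.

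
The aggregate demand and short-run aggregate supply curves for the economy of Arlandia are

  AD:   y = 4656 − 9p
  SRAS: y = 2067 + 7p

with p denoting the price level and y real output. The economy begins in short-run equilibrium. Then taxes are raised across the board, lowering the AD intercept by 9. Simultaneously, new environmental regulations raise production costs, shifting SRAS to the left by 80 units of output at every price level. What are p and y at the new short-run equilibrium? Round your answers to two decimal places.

p = 166.25, y = 3150.75

After both shocks: AD is y = 4647 − 9p and SRAS is y = 1987 + 7p.
Setting them equal: 2660 = 16p, so p = 166.25.
Substituting into AD, y = 3150.75.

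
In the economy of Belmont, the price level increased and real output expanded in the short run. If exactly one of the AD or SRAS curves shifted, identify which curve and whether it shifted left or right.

AD shifted right

P rose and Y rose. An AD shift moves P and Y in the same direction; an SRAS shift moves them in opposite directions.
Here P and Y moved in the same direction, so the AD curve shifted.
Since Y rose, AD shifted right.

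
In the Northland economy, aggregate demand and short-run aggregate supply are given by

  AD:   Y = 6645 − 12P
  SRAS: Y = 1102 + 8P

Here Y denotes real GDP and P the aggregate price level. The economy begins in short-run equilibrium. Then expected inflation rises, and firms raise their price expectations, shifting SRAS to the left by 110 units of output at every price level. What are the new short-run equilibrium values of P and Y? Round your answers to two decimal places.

P = 282.65, Y = 3253.20

This is a negative supply shock: SRAS shifts left.
New SRAS: Y = 992 + 8P.
Set AD = SRAS: 6645 − 12P = 992 + 8P, so 5653 = 20P and P = 282.65.
Substituting into AD, Y = 3253.20.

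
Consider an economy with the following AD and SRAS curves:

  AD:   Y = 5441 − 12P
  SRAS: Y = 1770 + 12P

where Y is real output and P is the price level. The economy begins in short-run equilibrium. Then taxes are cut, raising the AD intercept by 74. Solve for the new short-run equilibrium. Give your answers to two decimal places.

This is a positive demand shock: AD shifts right.
New AD: Y = 5515 − 12P.
Set AD = SRAS: 5515 − 12P = 1770 + 12P, so 3745 = 24P and P = 156.04.
Substituting into AD, Y = 3642.50.

P = 156.04, Y = 3642.50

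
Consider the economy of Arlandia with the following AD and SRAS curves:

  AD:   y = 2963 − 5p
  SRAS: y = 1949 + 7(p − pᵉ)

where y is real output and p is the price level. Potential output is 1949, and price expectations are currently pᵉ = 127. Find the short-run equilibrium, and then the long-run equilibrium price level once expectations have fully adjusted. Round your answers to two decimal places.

Short run: with pᵉ = 127, SRAS is y = 1060 + 7p. Setting AD = SRAS gives 1903 = 12p, so p = 158.58 and y = 2963 − 5p = 2170.08.
Output 2170.08 is above potential 1949, so over time expected prices rise and SRAS shifts left until y returns to 1949.
Long run: y = 1949 on the AD curve gives 1949 = 2963 − 5p, so p = 202.80.

Short run: p = 158.58, y = 2170.08. Long run: p = 202.80.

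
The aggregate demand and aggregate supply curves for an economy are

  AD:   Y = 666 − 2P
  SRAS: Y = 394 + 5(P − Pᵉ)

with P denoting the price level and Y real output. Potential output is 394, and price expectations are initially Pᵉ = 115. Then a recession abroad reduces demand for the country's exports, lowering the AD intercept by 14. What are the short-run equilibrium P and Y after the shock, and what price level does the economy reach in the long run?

AD shifts left: new AD is Y = 652 − 2P. With Pᵉ = 115, SRAS is Y = 5P − 181.
Short run: 652 − 2P = 5P − 181 gives 833 = 7P, so P = 119 and Y = 652 − 2·119 = 414.
Y = 414 is above potential 394; expectations adjust and SRAS shifts left until Y = 394.
Long run: on the new AD curve, 394 = 652 − 2P gives P = 129.

Short run: P = 119, Y = 414. Long run: P = 129.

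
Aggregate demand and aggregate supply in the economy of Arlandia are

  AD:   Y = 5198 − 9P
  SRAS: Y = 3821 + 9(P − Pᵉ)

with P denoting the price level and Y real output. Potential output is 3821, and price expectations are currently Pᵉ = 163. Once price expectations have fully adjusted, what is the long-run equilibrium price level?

Long-run P = 153

Short run: with Pᵉ = 163, SRAS is Y = 2354 + 9P. Setting AD = SRAS gives 2844 = 18P, so P = 158 and Y = 5198 − 9·158 = 3776.
Output 3776 is below potential 3821, so over time expected prices fall and SRAS shifts right until Y returns to 3821.
Long run: Y = 3821 on the AD curve gives 3821 = 5198 − 9P, so P = 153.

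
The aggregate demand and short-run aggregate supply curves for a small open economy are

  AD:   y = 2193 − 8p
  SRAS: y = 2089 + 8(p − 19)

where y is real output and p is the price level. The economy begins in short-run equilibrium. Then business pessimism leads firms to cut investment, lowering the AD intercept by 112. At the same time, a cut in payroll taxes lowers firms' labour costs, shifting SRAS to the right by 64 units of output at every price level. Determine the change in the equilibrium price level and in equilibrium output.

Δp = -11, Δy = -24

After both shocks: AD is y = 2081 − 8p and SRAS is y = 2001 + 8p.
Setting them equal: 80 = 16p, so p = 5.
y = 2081 − 8·5 = 2041.
Initially p = 16, y = 2065, so Δp = -11 and Δy = -24.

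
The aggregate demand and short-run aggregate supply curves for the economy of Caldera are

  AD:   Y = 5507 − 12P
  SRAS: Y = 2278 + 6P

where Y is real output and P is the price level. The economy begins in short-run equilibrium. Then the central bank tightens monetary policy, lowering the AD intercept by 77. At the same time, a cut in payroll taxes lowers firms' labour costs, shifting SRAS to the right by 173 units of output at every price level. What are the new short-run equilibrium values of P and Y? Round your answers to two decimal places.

After both shocks: AD is Y = 5430 − 12P and SRAS is Y = 2451 + 6P.
Setting them equal: 2979 = 18P, so P = 165.50.
Substituting into AD, Y = 3444.00.

P = 165.50, Y = 3444.00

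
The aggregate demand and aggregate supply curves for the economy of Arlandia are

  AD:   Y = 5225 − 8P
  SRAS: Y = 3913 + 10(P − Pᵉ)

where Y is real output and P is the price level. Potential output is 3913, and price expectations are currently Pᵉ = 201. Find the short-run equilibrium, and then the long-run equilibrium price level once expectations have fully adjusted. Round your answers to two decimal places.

Short run: with Pᵉ = 201, SRAS is Y = 1903 + 10P. Setting AD = SRAS gives 3322 = 18P, so P = 184.56 and Y = 5225 − 8P = 3748.56.
Output 3748.56 is below potential 3913, so over time expected prices fall and SRAS shifts right until Y returns to 3913.
Long run: Y = 3913 on the AD curve gives 3913 = 5225 − 8P, so P = 164.00.

Short run: P = 184.56, Y = 3748.56. Long run: P = 164.00.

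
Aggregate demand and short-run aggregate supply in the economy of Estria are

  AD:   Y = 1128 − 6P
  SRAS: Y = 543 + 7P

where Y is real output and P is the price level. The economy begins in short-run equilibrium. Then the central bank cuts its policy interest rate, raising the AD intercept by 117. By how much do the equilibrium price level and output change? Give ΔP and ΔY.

This is a positive demand shock: AD shifts right.
New AD: Y = 1245 − 6P.
Set AD = SRAS: 1245 − 6P = 543 + 7P, so 702 = 13P and P = 54.
Y = 1245 − 6·54 = 921.
Initially P = 45, Y = 858, so ΔP = +9 and ΔY = +63.

ΔP = +9, ΔY = +63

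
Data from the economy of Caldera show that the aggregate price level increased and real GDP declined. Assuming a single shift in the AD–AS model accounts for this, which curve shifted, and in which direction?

SRAS shifted left

P rose and Y fell. An AD shift moves P and Y in the same direction; an SRAS shift moves them in opposite directions.
Here P and Y moved in opposite directions, so the SRAS curve shifted.
Since Y fell, SRAS shifted left.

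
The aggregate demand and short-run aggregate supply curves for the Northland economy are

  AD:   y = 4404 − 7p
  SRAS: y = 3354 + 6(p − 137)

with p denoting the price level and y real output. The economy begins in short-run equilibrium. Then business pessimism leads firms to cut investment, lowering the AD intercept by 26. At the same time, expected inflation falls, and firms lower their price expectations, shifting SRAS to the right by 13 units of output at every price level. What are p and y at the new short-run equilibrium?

p = 141, y = 3391

After both shocks: AD is y = 4378 − 7p and SRAS is y = 2545 + 6p.
Setting them equal: 1833 = 13p, so p = 141.
y = 4378 − 7·141 = 3391.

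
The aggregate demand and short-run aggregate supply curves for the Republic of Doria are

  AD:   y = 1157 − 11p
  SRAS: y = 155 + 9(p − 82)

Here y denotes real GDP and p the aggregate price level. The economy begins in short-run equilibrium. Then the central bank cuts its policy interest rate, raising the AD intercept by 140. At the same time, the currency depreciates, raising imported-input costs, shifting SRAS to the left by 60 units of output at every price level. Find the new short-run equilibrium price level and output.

p = 97, y = 230

After both shocks: AD is y = 1297 − 11p and SRAS is y = 9p − 643.
Setting them equal: 1940 = 20p, so p = 97.
y = 1297 − 11·97 = 230.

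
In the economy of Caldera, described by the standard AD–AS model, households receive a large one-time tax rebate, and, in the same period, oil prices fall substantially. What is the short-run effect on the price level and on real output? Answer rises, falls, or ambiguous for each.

The first event is a positive demand shock: AD shifts right, which by itself pushes P up and Y up.
The second is a favourable supply shock: SRAS shifts right, which by itself pushes P down and Y up.
The two shocks push P in opposite directions, so the effect on P is ambiguous. Both shocks push Y up, so Y rises.

Price level: ambiguous; output: rises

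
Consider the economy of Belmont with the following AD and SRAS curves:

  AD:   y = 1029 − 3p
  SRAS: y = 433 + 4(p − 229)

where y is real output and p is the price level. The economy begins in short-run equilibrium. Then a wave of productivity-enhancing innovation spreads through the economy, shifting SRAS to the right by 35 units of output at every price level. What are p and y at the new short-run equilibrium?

p = 211, y = 396

This is a positive supply shock: SRAS shifts right.
New SRAS: y = 4p − 448.
Set AD = SRAS: 1029 − 3p = 4p − 448, so 1477 = 7p and p = 211.
y = 1029 − 3·211 = 396.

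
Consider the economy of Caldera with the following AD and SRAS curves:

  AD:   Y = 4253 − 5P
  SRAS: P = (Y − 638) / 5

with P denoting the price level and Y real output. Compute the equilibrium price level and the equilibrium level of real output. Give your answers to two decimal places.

Rearrange SRAS to Y = 638 + 5P.
Set AD = SRAS: 4253 − 5P = 638 + 5P, so 3615 = 10P and P = 361.50.
Substituting into AD, Y = 4253 − 5P = 2445.50.

P = 361.50, Y = 2445.50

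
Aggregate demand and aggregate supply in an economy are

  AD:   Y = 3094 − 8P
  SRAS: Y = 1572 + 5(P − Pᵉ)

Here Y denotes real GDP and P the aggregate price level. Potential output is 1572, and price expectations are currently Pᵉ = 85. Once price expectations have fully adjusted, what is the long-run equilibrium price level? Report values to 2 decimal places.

Long-run P = 190.25

Short run: with Pᵉ = 85, SRAS is Y = 1147 + 5P. Setting AD = SRAS gives 1947 = 13P, so P = 149.77 and Y = 3094 − 8P = 1895.85.
Output 1895.85 is above potential 1572, so over time expected prices rise and SRAS shifts left until Y returns to 1572.
Long run: Y = 1572 on the AD curve gives 1572 = 3094 − 8P, so P = 190.25.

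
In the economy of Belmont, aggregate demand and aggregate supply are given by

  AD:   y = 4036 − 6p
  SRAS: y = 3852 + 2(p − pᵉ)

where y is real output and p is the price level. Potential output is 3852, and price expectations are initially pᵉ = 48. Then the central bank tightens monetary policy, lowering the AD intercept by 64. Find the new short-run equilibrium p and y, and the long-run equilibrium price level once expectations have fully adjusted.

Short run: p = 27, y = 3810. Long run: p = 20.

AD shifts left: new AD is y = 3972 − 6p. With pᵉ = 48, SRAS is y = 3756 + 2p.
Short run: 3972 − 6p = 3756 + 2p gives 216 = 8p, so p = 27 and y = 3972 − 6·27 = 3810.
y = 3810 is below potential 3852; expectations adjust and SRAS shifts right until y = 3852.
Long run: on the new AD curve, 3852 = 3972 − 6p gives p = 20.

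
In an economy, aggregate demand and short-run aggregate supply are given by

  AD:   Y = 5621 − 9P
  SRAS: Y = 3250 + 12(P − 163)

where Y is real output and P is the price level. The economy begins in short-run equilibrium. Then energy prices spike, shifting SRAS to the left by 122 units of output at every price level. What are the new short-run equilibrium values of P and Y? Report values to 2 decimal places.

P = 211.86, Y = 3714.29

This is a negative supply shock: SRAS shifts left.
New SRAS: Y = 1172 + 12P.
Set AD = SRAS: 5621 − 9P = 1172 + 12P, so 4449 = 21P and P = 211.86.
Substituting into AD, Y = 3714.29.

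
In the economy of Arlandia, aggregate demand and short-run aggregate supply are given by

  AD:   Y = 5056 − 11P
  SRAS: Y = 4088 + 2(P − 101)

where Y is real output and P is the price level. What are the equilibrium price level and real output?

P = 90, Y = 4066

Write SRAS as Y = 4088 + 2P − 202 = 3886 + 2P.
Set AD = SRAS: 5056 − 11P = 3886 + 2P, so 1170 = 13P and P = 90.
Then Y = 5056 − 11·90 = 4066.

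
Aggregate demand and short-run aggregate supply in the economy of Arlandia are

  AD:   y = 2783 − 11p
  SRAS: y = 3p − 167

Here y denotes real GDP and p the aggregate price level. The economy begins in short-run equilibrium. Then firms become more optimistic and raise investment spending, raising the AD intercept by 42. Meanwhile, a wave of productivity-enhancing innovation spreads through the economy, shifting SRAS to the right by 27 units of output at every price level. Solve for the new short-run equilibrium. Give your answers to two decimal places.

p = 211.79, y = 495.36

After both shocks: AD is y = 2825 − 11p and SRAS is y = 3p − 140.
Setting them equal: 2965 = 14p, so p = 211.79.
Substituting into AD, y = 495.36.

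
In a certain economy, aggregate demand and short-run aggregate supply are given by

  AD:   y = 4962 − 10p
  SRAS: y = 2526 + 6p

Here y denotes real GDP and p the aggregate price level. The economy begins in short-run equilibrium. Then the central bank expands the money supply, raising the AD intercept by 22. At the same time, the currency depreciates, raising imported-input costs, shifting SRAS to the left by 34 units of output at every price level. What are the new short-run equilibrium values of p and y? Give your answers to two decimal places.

p = 155.75, y = 3426.50

After both shocks: AD is y = 4984 − 10p and SRAS is y = 2492 + 6p.
Setting them equal: 2492 = 16p, so p = 155.75.
Substituting into AD, y = 3426.50.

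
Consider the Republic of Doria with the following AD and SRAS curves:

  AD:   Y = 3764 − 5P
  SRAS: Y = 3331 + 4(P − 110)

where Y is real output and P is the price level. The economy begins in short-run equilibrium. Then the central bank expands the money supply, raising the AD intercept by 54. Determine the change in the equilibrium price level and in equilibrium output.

This is a positive demand shock: AD shifts right.
New AD: Y = 3818 − 5P.
SRAS can be written Y = 2891 + 4P.
Set AD = SRAS: 3818 − 5P = 2891 + 4P, so 927 = 9P and P = 103.
Y = 3818 − 5·103 = 3303.
Initially P = 97, Y = 3279, so ΔP = +6 and ΔY = +24.

ΔP = +6, ΔY = +24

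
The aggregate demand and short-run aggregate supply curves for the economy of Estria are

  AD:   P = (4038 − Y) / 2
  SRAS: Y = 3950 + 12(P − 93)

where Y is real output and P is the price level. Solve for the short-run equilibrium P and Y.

P = 86, Y = 3866

Write SRAS as Y = 3950 + 12P − 1116 = 2834 + 12P.
Rearrange AD to Y = 4038 − 2P.
Set AD = SRAS: 4038 − 2P = 2834 + 12P, so 1204 = 14P and P = 86.
Then Y = 4038 − 2·86 = 3866.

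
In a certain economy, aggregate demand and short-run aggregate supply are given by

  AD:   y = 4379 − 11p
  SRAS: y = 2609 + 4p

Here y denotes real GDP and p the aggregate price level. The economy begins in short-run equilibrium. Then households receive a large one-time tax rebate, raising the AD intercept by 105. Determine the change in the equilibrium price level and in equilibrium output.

This is a positive demand shock: AD shifts right.
New AD: y = 4484 − 11p.
Set AD = SRAS: 4484 − 11p = 2609 + 4p, so 1875 = 15p and p = 125.
y = 4484 − 11·125 = 3109.
Initially p = 118, y = 3081, so Δp = +7 and Δy = +28.

Δp = +7, Δy = +28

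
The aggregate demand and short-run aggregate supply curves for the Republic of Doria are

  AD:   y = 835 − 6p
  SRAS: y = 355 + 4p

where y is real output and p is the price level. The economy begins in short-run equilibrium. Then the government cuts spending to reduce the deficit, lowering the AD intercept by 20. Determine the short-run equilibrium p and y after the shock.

p = 46, y = 539

This is a negative demand shock: AD shifts left.
New AD: y = 815 − 6p.
Set AD = SRAS: 815 − 6p = 355 + 4p, so 460 = 10p and p = 46.
y = 815 − 6·46 = 539.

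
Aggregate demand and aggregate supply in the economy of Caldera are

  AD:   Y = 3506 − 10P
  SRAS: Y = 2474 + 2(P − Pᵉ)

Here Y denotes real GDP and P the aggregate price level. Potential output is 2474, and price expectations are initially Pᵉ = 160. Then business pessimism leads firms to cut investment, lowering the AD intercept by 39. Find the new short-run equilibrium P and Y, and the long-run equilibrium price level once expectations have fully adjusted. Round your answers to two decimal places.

AD shifts left: new AD is Y = 3467 − 10P. With Pᵉ = 160, SRAS is Y = 2154 + 2P.
Short run: 3467 − 10P = 2154 + 2P gives 1313 = 12P, so P = 109.42 and Y = 3467 − 10P = 2372.83.
Y = 2372.83 is below potential 2474; expectations adjust and SRAS shifts right until Y = 2474.
Long run: on the new AD curve, 2474 = 3467 − 10P gives P = 99.30.

Short run: P = 109.42, Y = 2372.83. Long run: P = 99.30.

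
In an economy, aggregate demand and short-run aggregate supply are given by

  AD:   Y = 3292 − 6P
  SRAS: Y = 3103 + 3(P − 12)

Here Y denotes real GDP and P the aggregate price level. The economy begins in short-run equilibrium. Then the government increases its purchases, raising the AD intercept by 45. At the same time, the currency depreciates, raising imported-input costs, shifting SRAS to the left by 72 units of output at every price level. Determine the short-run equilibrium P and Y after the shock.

After both shocks: AD is Y = 3337 − 6P and SRAS is Y = 2995 + 3P.
Setting them equal: 342 = 9P, so P = 38.
Y = 3337 − 6·38 = 3109.

P = 38, Y = 3109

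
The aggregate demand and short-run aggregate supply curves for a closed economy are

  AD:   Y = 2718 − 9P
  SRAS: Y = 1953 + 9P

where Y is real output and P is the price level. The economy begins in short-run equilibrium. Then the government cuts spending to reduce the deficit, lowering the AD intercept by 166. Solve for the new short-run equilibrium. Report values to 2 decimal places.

This is a negative demand shock: AD shifts left.
New AD: Y = 2552 − 9P.
Set AD = SRAS: 2552 − 9P = 1953 + 9P, so 599 = 18P and P = 33.28.
Substituting into AD, Y = 2252.50.

P = 33.28, Y = 2252.50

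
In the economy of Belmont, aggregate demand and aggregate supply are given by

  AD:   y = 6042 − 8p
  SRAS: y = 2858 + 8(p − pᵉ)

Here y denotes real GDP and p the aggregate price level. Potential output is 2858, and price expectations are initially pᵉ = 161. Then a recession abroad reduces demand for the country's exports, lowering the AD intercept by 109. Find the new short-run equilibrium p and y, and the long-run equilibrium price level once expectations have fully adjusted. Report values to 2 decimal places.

AD shifts left: new AD is y = 5933 − 8p. With pᵉ = 161, SRAS is y = 1570 + 8p.
Short run: 5933 − 8p = 1570 + 8p gives 4363 = 16p, so p = 272.69 and y = 5933 − 8p = 3751.50.
y = 3751.50 is above potential 2858; expectations adjust and SRAS shifts left until y = 2858.
Long run: on the new AD curve, 2858 = 5933 − 8p gives p = 384.38.

Short run: p = 272.69, y = 3751.50. Long run: p = 384.38.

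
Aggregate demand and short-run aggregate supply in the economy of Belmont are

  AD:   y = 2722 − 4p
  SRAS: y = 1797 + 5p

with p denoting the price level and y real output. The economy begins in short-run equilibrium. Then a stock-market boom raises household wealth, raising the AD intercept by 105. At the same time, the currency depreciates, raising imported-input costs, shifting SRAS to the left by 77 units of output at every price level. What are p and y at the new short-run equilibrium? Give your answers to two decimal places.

p = 123.00, y = 2335.00

After both shocks: AD is y = 2827 − 4p and SRAS is y = 1720 + 5p.
Setting them equal: 1107 = 9p, so p = 123.00.
Substituting into AD, y = 2335.00.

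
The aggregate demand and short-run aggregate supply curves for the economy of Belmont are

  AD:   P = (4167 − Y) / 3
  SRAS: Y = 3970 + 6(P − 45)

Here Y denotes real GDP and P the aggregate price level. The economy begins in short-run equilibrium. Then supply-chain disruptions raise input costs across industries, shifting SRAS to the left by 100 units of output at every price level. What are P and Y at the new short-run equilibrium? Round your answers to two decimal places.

This is a negative supply shock: SRAS shifts left.
New SRAS: Y = 3600 + 6P.
Set AD = SRAS: 4167 − 3P = 3600 + 6P, so 567 = 9P and P = 63.00.
Substituting into AD, Y = 3978.00.

P = 63.00, Y = 3978.00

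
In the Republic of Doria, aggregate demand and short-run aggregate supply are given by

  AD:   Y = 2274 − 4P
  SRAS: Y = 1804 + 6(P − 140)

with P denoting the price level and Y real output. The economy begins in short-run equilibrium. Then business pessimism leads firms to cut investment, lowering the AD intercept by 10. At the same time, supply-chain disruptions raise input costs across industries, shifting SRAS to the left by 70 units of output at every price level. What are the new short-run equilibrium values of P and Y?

P = 137, Y = 1716

After both shocks: AD is Y = 2264 − 4P and SRAS is Y = 894 + 6P.
Setting them equal: 1370 = 10P, so P = 137.
Y = 2264 − 4·137 = 1716.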